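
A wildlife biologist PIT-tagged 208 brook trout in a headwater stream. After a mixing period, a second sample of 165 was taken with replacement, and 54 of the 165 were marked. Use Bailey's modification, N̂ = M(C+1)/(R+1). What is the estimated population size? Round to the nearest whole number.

N ≈ 628

N̂ = 208·(165+1)/(54+1) = 208·166/55 = 34528/55 ≈ 627.8 → 628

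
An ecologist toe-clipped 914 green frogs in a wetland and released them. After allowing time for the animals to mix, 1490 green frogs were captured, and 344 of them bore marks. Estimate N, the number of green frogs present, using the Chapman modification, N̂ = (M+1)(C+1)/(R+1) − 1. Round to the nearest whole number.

N ≈ 3953

N̂ = (914+1)(1490+1)/(344+1) − 1 = 915·1491/345 − 1
= 1364265/345 − 1 ≈ 3954.4 − 1 ≈ 3953.4 → 3953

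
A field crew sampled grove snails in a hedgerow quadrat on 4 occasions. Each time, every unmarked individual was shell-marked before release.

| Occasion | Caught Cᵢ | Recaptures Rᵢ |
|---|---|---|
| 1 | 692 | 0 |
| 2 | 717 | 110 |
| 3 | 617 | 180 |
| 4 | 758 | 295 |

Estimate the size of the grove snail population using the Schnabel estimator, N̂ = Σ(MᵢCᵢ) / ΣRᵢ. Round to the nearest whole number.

Marked at large before each occasion: Mᵢ = Σⱼ<ᵢ (Cⱼ − Rⱼ) → M1=0, M2=692, M3=1299, M4=1736
Σ MᵢCᵢ = 0·692 + 692·717 + 1299·617 + 1736·758 = 0 + 496164 + 801483 + 1315888 = 2613535
Σ Rᵢ = 0 + 110 + 180 + 295 = 585
N̂ = 2613535 / 585 ≈ 4467.6 → 4468

N ≈ 4468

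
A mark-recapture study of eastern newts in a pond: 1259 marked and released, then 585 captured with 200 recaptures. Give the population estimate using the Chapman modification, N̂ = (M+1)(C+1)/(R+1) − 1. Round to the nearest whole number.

N̂ = (1259+1)(585+1)/(200+1) − 1 = 1260·586/201 − 1
= 738360/201 − 1 ≈ 3673.4 − 1 ≈ 3672.4 → 3672

N ≈ 3672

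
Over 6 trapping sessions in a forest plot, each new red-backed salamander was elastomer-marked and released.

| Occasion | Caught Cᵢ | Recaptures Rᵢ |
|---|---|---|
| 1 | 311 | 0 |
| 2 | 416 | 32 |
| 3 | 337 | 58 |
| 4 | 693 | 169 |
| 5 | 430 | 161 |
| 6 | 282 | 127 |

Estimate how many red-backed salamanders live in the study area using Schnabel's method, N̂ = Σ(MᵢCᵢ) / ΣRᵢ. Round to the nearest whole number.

Marked at large before each occasion: Mᵢ = Σⱼ<ᵢ (Cⱼ − Rⱼ) → M1=0, M2=311, M3=695, M4=974, M5=1498, M6=1767
Σ MᵢCᵢ = 0·311 + 311·416 + 695·337 + 974·693 + 1498·430 + 1767·282 = 0 + 129376 + 234215 + 674982 + 644140 + 498294 = 2181007
Σ Rᵢ = 0 + 32 + 58 + 169 + 161 + 127 = 547
N̂ = 2181007 / 547 ≈ 3987.2 → 3987

N ≈ 3987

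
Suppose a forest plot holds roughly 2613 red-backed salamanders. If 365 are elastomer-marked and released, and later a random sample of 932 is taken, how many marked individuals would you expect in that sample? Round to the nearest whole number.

The marked fraction of the population is 365/2613, so in a sample of 932 expect C·(M/N) marked.
E[R] = 365 × 932 / 2613 = 340180 / 2613 ≈ 130.2 → 130

expected recaptures ≈ 130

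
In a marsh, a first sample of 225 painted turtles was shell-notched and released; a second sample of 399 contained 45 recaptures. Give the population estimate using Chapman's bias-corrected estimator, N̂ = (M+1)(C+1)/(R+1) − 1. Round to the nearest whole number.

N ≈ 1964

N̂ = (225+1)(399+1)/(45+1) − 1 = 226·400/46 − 1
= 90400/46 − 1 ≈ 1965.2 − 1 ≈ 1964.2 → 1964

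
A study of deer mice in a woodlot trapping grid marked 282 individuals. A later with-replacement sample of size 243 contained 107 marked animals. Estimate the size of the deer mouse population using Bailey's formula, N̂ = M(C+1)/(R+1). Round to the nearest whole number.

N̂ = 282·(243+1)/(107+1) = 282·244/108 = 68808/108 ≈ 637.1 → 637

N ≈ 637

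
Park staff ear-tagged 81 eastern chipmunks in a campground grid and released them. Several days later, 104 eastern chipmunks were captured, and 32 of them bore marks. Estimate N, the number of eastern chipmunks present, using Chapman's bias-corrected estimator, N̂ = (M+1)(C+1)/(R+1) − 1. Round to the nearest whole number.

N ≈ 260

N̂ = (81+1)(104+1)/(32+1) − 1 = 82·105/33 − 1
= 8610/33 − 1 ≈ 260.9 − 1 ≈ 259.9 → 260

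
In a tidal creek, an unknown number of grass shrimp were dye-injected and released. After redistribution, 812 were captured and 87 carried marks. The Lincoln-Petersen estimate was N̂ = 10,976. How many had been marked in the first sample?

From N = M·C/R: M = N·R / C = 10976·87 / 812 = 954912 / 812 = 1176.

M = 1176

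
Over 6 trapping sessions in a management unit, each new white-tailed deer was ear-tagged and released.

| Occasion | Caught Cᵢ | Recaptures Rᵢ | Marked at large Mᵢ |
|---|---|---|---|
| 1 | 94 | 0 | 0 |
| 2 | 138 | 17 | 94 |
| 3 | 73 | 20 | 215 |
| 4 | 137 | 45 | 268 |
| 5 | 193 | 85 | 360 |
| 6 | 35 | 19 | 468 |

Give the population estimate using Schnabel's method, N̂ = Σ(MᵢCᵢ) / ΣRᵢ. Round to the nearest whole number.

N ≈ 813

Σ MᵢCᵢ = 0·94 + 94·138 + 215·73 + 268·137 + 360·193 + 468·35 = 0 + 12972 + 15695 + 36716 + 69480 + 16380 = 151243
Σ Rᵢ = 0 + 17 + 20 + 45 + 85 + 19 = 186
N̂ = 151243 / 186 ≈ 813.1 → 813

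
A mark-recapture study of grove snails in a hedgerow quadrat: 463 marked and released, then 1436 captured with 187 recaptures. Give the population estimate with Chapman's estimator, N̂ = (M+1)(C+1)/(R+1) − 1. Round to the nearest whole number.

N̂ = (463+1)(1436+1)/(187+1) − 1 = 464·1437/188 − 1
= 666768/188 − 1 ≈ 3546.6 − 1 ≈ 3545.6 → 3546

N ≈ 3546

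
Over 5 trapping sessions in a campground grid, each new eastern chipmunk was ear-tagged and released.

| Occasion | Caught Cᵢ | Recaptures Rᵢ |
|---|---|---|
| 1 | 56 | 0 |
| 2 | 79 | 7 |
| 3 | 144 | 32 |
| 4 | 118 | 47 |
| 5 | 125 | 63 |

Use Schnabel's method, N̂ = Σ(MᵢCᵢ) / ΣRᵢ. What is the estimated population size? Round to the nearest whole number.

Marked at large before each occasion: Mᵢ = Σⱼ<ᵢ (Cⱼ − Rⱼ) → M1=0, M2=56, M3=128, M4=240, M5=311
Σ MᵢCᵢ = 0·56 + 56·79 + 128·144 + 240·118 + 311·125 = 0 + 4424 + 18432 + 28320 + 38875 = 90051
Σ Rᵢ = 0 + 7 + 32 + 47 + 63 = 149
N̂ = 90051 / 149 ≈ 604.4 → 604

N ≈ 604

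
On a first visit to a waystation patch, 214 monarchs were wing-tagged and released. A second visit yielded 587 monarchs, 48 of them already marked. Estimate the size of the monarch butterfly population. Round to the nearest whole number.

N ≈ 2617

The marked fraction in the recapture sample should equal the marked fraction in the population: 48/587 = 214/N.
N = (214 × 587) / 48 = 125618 / 48 ≈ 2617.0 → 2617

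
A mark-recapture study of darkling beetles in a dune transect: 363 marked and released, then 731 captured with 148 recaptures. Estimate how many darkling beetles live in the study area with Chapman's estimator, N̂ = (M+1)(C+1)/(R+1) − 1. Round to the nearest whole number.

N ≈ 1787

N̂ = (363+1)(731+1)/(148+1) − 1 = 364·732/149 − 1
= 266448/149 − 1 ≈ 1788.2 − 1 ≈ 1787.2 → 1787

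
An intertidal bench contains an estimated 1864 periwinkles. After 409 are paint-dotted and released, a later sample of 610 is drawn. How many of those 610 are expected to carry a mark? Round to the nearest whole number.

expected recaptures ≈ 134

The marked fraction of the population is 409/1864, so in a sample of 610 expect C·(M/N) marked.
E[R] = 409 × 610 / 1864 = 249490 / 1864 ≈ 133.8 → 134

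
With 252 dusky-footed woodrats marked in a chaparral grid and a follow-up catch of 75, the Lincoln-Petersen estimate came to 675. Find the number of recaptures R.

From N = M·C/R: R = M·C / N = 252·75 / 675 = 18900 / 675 = 28.

R = 28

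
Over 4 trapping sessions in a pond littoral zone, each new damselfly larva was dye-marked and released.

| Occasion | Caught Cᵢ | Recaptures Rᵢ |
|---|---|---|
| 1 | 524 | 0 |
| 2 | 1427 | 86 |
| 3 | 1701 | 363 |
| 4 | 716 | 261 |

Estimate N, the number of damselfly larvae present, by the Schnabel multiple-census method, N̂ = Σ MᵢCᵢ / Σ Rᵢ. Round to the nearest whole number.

N ≈ 8751

Marked at large before each occasion: Mᵢ = Σⱼ<ᵢ (Cⱼ − Rⱼ) → M1=0, M2=524, M3=1865, M4=3203
Σ MᵢCᵢ = 0·524 + 524·1427 + 1865·1701 + 3203·716 = 0 + 747748 + 3172365 + 2293348 = 6213461
Σ Rᵢ = 0 + 86 + 363 + 261 = 710
N̂ = 6213461 / 710 ≈ 8751.4 → 8751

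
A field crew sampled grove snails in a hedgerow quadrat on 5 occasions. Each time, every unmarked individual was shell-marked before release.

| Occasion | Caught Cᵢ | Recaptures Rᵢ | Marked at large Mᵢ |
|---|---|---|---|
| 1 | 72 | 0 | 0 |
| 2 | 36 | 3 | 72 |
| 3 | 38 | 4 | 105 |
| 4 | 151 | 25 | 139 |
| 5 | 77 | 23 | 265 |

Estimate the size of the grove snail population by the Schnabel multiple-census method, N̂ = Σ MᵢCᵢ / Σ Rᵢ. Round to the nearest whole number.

Σ MᵢCᵢ = 0·72 + 72·36 + 105·38 + 139·151 + 265·77 = 0 + 2592 + 3990 + 20989 + 20405 = 47976
Σ Rᵢ = 0 + 3 + 4 + 25 + 23 = 55
N̂ = 47976 / 55 ≈ 872.3 → 872

N ≈ 872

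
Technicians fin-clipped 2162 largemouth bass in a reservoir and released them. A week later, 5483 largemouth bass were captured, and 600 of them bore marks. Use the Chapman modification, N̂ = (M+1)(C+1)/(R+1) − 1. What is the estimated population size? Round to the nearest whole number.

N̂ = (2162+1)(5483+1)/(600+1) − 1 = 2163·5484/601 − 1
= 11861892/601 − 1 ≈ 19736.9 − 1 ≈ 19735.9 → 19736

N ≈ 19,736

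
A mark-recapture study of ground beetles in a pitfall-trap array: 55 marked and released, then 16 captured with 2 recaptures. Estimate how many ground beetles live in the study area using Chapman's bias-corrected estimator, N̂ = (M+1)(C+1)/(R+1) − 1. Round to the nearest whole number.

N̂ = (55+1)(16+1)/(2+1) − 1 = 56·17/3 − 1
= 952/3 − 1 ≈ 317.3 − 1 ≈ 316.3 → 316

N ≈ 316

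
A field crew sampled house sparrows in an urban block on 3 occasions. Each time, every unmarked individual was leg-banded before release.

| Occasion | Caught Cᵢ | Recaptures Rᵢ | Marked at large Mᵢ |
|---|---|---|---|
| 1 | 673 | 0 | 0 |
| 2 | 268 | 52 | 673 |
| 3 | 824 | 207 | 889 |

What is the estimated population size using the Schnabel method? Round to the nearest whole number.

Σ MᵢCᵢ = 0·673 + 673·268 + 889·824 = 0 + 180364 + 732536 = 912900
Σ Rᵢ = 0 + 52 + 207 = 259
N̂ = 912900 / 259 ≈ 3524.7 → 3525

N ≈ 3525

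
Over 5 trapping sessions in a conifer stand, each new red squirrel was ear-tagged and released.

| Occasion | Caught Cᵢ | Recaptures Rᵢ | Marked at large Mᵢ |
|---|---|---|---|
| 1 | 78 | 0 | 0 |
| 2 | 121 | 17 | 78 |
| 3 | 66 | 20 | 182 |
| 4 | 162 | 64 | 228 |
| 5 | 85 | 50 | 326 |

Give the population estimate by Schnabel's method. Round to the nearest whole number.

N ≈ 570

Σ MᵢCᵢ = 0·78 + 78·121 + 182·66 + 228·162 + 326·85 = 0 + 9438 + 12012 + 36936 + 27710 = 86096
Σ Rᵢ = 0 + 17 + 20 + 64 + 50 = 151
N̂ = 86096 / 151 ≈ 570.2 → 570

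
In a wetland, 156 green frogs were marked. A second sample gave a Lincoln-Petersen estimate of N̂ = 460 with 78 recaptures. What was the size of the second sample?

C = 230

From N = M·C/R: C = N·R / M = 460·78 / 156 = 35880 / 156 = 230.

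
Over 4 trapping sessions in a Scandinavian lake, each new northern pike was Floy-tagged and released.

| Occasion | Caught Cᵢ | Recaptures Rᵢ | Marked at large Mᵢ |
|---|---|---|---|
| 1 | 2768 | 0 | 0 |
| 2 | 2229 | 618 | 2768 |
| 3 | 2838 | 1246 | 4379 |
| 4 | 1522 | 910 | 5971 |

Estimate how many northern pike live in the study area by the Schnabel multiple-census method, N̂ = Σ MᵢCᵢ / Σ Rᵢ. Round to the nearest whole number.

N ≈ 9980

Σ MᵢCᵢ = 0·2768 + 2768·2229 + 4379·2838 + 5971·1522 = 0 + 6169872 + 12427602 + 9087862 = 27685336
Σ Rᵢ = 0 + 618 + 1246 + 910 = 2774
N̂ = 27685336 / 2774 ≈ 9980.3 → 9980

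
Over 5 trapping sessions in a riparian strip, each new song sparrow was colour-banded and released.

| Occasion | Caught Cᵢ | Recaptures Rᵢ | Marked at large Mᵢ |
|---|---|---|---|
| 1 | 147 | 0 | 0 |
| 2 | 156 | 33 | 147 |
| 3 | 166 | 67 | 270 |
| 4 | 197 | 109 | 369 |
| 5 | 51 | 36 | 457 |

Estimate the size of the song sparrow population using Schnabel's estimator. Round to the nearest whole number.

Σ MᵢCᵢ = 0·147 + 147·156 + 270·166 + 369·197 + 457·51 = 0 + 22932 + 44820 + 72693 + 23307 = 163752
Σ Rᵢ = 0 + 33 + 67 + 109 + 36 = 245
N̂ = 163752 / 245 ≈ 668.4 → 668

N ≈ 668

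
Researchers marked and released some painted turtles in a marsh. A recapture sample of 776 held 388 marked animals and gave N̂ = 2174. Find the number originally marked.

From N = M·C/R: M = N·R / C = 2174·388 / 776 = 843512 / 776 = 1087.

M = 1087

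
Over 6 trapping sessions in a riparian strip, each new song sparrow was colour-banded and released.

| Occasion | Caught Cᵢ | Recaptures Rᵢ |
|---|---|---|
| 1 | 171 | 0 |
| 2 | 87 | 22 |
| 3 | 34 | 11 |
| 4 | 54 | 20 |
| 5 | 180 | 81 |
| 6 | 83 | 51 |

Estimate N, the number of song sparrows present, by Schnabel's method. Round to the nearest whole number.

N ≈ 660

Marked at large before each occasion: Mᵢ = Σⱼ<ᵢ (Cⱼ − Rⱼ) → M1=0, M2=171, M3=236, M4=259, M5=293, M6=392
Σ MᵢCᵢ = 0·171 + 171·87 + 236·34 + 259·54 + 293·180 + 392·83 = 0 + 14877 + 8024 + 13986 + 52740 + 32536 = 122163
Σ Rᵢ = 0 + 22 + 11 + 20 + 81 + 51 = 185
N̂ = 122163 / 185 ≈ 660.3 → 660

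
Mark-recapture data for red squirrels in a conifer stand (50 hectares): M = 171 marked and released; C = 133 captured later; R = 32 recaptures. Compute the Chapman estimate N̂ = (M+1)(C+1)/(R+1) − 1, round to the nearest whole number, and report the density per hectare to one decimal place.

density ≈ 13.9 red squirrels per hectare

N̂ = 172·134/33 − 1 = 23048/33 − 1 ≈ 697.4 → 697
Density = N̂ / area = 697 / 50 ≈ 13.94 → 13.9 per hectare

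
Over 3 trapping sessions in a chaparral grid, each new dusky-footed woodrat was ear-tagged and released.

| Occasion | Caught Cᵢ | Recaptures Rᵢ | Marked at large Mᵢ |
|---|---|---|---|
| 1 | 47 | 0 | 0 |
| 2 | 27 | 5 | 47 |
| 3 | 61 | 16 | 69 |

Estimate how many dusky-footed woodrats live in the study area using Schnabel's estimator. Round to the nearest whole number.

N ≈ 261

Σ MᵢCᵢ = 0·47 + 47·27 + 69·61 = 0 + 1269 + 4209 = 5478
Σ Rᵢ = 0 + 5 + 16 = 21
N̂ = 5478 / 21 ≈ 260.9 → 261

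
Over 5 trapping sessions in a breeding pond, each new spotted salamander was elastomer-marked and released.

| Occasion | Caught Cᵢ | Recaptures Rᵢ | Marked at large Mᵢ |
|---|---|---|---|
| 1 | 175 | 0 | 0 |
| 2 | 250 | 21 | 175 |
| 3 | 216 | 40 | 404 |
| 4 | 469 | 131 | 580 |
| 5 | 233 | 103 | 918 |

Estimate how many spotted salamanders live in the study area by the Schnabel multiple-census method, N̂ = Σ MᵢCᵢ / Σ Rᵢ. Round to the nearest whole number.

N ≈ 2091

Σ MᵢCᵢ = 0·175 + 175·250 + 404·216 + 580·469 + 918·233 = 0 + 43750 + 87264 + 272020 + 213894 = 616928
Σ Rᵢ = 0 + 21 + 40 + 131 + 103 = 295
N̂ = 616928 / 295 ≈ 2091.3 → 2091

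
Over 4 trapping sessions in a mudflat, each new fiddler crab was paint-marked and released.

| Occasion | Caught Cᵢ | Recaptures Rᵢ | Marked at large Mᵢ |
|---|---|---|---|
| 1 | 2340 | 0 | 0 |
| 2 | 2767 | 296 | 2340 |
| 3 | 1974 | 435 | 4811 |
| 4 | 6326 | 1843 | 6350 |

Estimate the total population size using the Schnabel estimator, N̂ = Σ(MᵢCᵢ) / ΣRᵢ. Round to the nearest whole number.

Σ MᵢCᵢ = 0·2340 + 2340·2767 + 4811·1974 + 6350·6326 = 0 + 6474780 + 9496914 + 40170100 = 56141794
Σ Rᵢ = 0 + 296 + 435 + 1843 = 2574
N̂ = 56141794 / 2574 ≈ 21811.1 → 21811

N ≈ 21,811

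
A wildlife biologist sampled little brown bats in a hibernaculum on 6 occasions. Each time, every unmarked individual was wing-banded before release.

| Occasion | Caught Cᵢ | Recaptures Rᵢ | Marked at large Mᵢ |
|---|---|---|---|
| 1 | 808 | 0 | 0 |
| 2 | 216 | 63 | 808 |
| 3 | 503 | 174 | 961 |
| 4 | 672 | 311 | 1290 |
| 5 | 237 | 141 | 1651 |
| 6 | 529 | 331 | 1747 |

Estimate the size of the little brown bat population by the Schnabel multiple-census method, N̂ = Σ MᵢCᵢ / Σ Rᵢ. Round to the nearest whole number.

N ≈ 2785

Σ MᵢCᵢ = 0·808 + 808·216 + 961·503 + 1290·672 + 1651·237 + 1747·529 = 0 + 174528 + 483383 + 866880 + 391287 + 924163 = 2840241
Σ Rᵢ = 0 + 63 + 174 + 311 + 141 + 331 = 1020
N̂ = 2840241 / 1020 ≈ 2784.6 → 2785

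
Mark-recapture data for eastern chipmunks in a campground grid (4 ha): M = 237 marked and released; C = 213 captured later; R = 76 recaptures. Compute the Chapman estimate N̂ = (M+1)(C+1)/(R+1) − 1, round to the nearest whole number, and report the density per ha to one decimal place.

N̂ = 238·214/77 − 1 = 50932/77 − 1 ≈ 660.45 → 660
Density = N̂ / area = 660 / 4 = 165.0 per ha

density ≈ 165.0 eastern chipmunks per ha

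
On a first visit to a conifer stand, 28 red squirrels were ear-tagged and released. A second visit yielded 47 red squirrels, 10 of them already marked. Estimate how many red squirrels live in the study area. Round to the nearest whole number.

If marked individuals mix randomly, R/C ≈ M/N, giving N ≈ M·C/R.
N = (28 × 47) / 10 = 1316 / 10 ≈ 131.6 → 132

N ≈ 132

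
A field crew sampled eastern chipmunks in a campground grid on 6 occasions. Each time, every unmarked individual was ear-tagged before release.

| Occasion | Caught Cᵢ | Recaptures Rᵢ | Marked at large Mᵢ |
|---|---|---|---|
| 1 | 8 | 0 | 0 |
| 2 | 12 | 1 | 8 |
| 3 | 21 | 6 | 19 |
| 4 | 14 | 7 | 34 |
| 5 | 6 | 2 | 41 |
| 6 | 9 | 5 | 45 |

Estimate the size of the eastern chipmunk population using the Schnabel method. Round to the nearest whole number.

Σ MᵢCᵢ = 0·8 + 8·12 + 19·21 + 34·14 + 41·6 + 45·9 = 0 + 96 + 399 + 476 + 246 + 405 = 1622
Σ Rᵢ = 0 + 1 + 6 + 7 + 2 + 5 = 21
N̂ = 1622 / 21 ≈ 77.2 → 77

N ≈ 77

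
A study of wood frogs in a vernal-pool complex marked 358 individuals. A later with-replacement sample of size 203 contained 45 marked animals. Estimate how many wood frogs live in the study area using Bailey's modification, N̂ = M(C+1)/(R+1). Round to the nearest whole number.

N ≈ 1588

N̂ = 358·(203+1)/(45+1) = 358·204/46 = 73032/46 ≈ 1587.7 → 1588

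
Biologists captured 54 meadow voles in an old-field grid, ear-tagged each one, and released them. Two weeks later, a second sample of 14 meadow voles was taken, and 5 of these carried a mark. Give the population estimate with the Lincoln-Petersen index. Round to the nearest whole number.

N ≈ 151

Lincoln-Petersen assumes M/N = R/C, so N = M·C / R.
N = (54 × 14) / 5 = 756 / 5 ≈ 151.2 → 151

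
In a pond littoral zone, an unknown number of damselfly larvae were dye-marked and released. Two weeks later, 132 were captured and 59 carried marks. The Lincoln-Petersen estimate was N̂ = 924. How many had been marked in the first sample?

M = 413

From N = M·C/R: M = N·R / C = 924·59 / 132 = 54516 / 132 = 413.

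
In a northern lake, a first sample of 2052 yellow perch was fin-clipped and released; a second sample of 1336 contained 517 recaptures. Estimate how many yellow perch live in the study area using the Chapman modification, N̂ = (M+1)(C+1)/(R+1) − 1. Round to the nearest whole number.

N ≈ 5298

N̂ = (2052+1)(1336+1)/(517+1) − 1 = 2053·1337/518 − 1
= 2744861/518 − 1 ≈ 5299.0 − 1 ≈ 5298.0 → 5298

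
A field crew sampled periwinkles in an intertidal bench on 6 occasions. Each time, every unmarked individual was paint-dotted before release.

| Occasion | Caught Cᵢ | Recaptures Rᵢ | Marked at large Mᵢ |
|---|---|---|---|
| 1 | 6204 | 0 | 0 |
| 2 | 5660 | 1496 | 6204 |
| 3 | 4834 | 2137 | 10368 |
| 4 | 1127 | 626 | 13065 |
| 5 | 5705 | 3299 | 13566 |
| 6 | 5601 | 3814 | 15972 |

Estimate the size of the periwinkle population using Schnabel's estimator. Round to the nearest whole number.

Σ MᵢCᵢ = 0·6204 + 6204·5660 + 10368·4834 + 13065·1127 + 13566·5705 + 15972·5601 = 0 + 35114640 + 50118912 + 14724255 + 77394030 + 89459172 = 266811009
Σ Rᵢ = 0 + 1496 + 2137 + 626 + 3299 + 3814 = 11372
N̂ = 266811009 / 11372 ≈ 23462.1 → 23462

N ≈ 23,462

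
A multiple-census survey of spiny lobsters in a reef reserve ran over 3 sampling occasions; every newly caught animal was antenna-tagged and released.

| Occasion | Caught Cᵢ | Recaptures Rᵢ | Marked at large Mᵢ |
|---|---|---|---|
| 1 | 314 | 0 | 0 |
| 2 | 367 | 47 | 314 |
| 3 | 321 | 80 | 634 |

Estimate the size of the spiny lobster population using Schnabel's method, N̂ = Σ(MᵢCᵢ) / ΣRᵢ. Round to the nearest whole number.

N ≈ 2510

Σ MᵢCᵢ = 0·314 + 314·367 + 634·321 = 0 + 115238 + 203514 = 318752
Σ Rᵢ = 0 + 47 + 80 = 127
N̂ = 318752 / 127 ≈ 2509.9 → 2510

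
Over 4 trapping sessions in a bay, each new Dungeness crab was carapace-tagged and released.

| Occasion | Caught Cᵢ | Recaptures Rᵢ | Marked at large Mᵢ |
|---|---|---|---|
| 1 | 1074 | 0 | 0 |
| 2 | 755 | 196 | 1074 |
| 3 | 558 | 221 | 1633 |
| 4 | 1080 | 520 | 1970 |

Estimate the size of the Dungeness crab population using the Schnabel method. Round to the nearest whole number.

N ≈ 4109

Σ MᵢCᵢ = 0·1074 + 1074·755 + 1633·558 + 1970·1080 = 0 + 810870 + 911214 + 2127600 = 3849684
Σ Rᵢ = 0 + 196 + 221 + 520 = 937
N̂ = 3849684 / 937 ≈ 4108.5 → 4109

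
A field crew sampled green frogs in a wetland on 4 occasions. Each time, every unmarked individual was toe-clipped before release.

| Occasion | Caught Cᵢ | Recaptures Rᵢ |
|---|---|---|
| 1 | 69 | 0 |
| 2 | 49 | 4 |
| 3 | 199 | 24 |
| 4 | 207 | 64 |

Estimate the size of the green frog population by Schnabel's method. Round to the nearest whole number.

N ≈ 934

Marked at large before each occasion: Mᵢ = Σⱼ<ᵢ (Cⱼ − Rⱼ) → M1=0, M2=69, M3=114, M4=289
Σ MᵢCᵢ = 0·69 + 69·49 + 114·199 + 289·207 = 0 + 3381 + 22686 + 59823 = 85890
Σ Rᵢ = 0 + 4 + 24 + 64 = 92
N̂ = 85890 / 92 ≈ 933.6 → 934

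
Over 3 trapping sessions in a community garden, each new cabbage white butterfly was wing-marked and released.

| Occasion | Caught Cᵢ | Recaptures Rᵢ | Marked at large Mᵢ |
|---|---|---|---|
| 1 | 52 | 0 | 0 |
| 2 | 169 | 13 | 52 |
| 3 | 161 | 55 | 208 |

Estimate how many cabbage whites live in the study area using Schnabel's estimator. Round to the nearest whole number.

Σ MᵢCᵢ = 0·52 + 52·169 + 208·161 = 0 + 8788 + 33488 = 42276
Σ Rᵢ = 0 + 13 + 55 = 68
N̂ = 42276 / 68 ≈ 621.7 → 622

N ≈ 622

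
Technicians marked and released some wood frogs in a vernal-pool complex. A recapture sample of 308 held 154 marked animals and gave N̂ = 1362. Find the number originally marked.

From N = M·C/R: M = N·R / C = 1362·154 / 308 = 209748 / 308 = 681.

M = 681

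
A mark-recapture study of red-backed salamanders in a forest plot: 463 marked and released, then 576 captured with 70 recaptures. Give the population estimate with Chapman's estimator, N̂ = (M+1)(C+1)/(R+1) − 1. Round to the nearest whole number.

N̂ = (463+1)(576+1)/(70+1) − 1 = 464·577/71 − 1
= 267728/71 − 1 ≈ 3770.8 − 1 ≈ 3769.8 → 3770

N ≈ 3770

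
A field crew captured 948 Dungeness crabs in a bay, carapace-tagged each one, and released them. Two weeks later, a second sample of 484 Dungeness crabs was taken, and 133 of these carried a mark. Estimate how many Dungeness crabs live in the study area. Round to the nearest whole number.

If marked individuals mix randomly, R/C ≈ M/N, giving N ≈ M·C/R.
N = (948 × 484) / 133 = 458832 / 133 ≈ 3449.9 → 3450

N ≈ 3450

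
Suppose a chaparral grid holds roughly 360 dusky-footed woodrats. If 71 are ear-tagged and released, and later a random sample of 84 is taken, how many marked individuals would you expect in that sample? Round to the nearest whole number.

expected recaptures ≈ 17

The marked fraction of the population is 71/360, so in a sample of 84 expect C·(M/N) marked.
E[R] = 71 × 84 / 360 = 5964 / 360 ≈ 16.6 → 17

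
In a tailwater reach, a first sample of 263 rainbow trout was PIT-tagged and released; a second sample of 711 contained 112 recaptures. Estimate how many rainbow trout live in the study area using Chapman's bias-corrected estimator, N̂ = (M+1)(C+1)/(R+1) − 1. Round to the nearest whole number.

N̂ = (263+1)(711+1)/(112+1) − 1 = 264·712/113 − 1
= 187968/113 − 1 ≈ 1663.4 − 1 ≈ 1662.4 → 1662

N ≈ 1662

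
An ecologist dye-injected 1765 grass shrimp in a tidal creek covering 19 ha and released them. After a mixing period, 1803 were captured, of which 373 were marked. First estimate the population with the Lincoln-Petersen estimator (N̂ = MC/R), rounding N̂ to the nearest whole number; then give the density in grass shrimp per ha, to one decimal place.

N̂ = 1765·1803/373 = 3182295/373 ≈ 8531.6 → 8532
Density = N̂ / area = 8532 / 19 ≈ 449.05 → 449.1 per ha

density ≈ 449.1 grass shrimp per ha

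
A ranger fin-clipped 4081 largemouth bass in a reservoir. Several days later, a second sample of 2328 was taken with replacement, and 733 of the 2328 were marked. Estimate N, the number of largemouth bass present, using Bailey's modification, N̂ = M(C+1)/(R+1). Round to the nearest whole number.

N ≈ 12,949

N̂ = 4081·(2328+1)/(733+1) = 4081·2329/734 = 9504649/734 ≈ 12949.1 → 12949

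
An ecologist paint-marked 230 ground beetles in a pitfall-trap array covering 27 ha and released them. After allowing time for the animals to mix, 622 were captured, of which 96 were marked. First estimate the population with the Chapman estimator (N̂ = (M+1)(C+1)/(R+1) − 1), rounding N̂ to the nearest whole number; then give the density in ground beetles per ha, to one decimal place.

density ≈ 54.9 ground beetles per ha

N̂ = 231·623/97 − 1 = 143913/97 − 1 ≈ 1482.6 → 1483
Density = N̂ / area = 1483 / 27 ≈ 54.93 → 54.9 per ha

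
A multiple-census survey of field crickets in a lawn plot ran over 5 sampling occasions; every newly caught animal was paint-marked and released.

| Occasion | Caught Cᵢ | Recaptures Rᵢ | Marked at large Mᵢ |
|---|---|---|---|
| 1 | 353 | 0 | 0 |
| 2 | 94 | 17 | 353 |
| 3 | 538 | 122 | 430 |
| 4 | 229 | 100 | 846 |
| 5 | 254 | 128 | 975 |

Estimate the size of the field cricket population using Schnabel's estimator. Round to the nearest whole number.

N ≈ 1923

Σ MᵢCᵢ = 0·353 + 353·94 + 430·538 + 846·229 + 975·254 = 0 + 33182 + 231340 + 193734 + 247650 = 705906
Σ Rᵢ = 0 + 17 + 122 + 100 + 128 = 367
N̂ = 705906 / 367 ≈ 1923.4 → 1923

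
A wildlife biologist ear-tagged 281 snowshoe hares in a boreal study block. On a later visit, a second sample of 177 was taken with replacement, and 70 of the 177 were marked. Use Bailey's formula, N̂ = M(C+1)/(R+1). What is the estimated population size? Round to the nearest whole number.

N̂ = 281·(177+1)/(70+1) = 281·178/71 = 50018/71 ≈ 704.48 → 704

N ≈ 704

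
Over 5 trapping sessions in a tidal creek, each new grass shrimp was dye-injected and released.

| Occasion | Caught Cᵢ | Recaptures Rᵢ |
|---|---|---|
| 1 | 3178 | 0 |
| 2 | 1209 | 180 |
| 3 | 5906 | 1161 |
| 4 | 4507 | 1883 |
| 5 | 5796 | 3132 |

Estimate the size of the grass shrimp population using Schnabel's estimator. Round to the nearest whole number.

N ≈ 21,418

Marked at large before each occasion: Mᵢ = Σⱼ<ᵢ (Cⱼ − Rⱼ) → M1=0, M2=3178, M3=4207, M4=8952, M5=11576
Σ MᵢCᵢ = 0·3178 + 3178·1209 + 4207·5906 + 8952·4507 + 11576·5796 = 0 + 3842202 + 24846542 + 40346664 + 67094496 = 136129904
Σ Rᵢ = 0 + 180 + 1161 + 1883 + 3132 = 6356
N̂ = 136129904 / 6356 ≈ 21417.5 → 21418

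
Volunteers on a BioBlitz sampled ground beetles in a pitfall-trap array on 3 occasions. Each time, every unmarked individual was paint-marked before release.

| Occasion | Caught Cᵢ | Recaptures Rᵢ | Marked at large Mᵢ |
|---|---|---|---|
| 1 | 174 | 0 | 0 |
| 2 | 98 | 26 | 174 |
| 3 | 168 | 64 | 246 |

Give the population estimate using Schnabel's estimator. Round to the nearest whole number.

Σ MᵢCᵢ = 0·174 + 174·98 + 246·168 = 0 + 17052 + 41328 = 58380
Σ Rᵢ = 0 + 26 + 64 = 90
N̂ = 58380 / 90 ≈ 648.7 → 649

N ≈ 649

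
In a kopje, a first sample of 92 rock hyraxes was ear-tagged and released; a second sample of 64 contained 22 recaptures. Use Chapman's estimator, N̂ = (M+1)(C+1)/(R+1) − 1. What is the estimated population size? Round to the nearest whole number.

N ≈ 262

N̂ = (92+1)(64+1)/(22+1) − 1 = 93·65/23 − 1
= 6045/23 − 1 ≈ 262.8 − 1 ≈ 261.8 → 262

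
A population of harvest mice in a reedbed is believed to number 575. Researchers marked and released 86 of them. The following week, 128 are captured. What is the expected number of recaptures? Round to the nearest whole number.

Expected recaptures E[R] = M·C / N.
E[R] = 86 × 128 / 575 = 11008 / 575 ≈ 19.1 → 19

expected recaptures ≈ 19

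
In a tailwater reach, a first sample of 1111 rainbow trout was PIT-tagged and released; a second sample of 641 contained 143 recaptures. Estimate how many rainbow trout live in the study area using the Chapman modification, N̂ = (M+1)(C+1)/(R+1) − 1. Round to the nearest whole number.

N ≈ 4957

N̂ = (1111+1)(641+1)/(143+1) − 1 = 1112·642/144 − 1
= 713904/144 − 1 ≈ 4957.7 − 1 ≈ 4956.7 → 4957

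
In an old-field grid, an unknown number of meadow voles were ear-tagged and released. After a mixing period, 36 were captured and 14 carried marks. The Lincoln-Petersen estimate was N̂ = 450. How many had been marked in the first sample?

From N = M·C/R: M = N·R / C = 450·14 / 36 = 6300 / 36 = 175.

M = 175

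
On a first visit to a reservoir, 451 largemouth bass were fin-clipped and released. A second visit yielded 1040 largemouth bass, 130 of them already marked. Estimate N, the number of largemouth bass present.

N = (451 × 1040) / 130 = 469040 / 130 = 3608

N = 3608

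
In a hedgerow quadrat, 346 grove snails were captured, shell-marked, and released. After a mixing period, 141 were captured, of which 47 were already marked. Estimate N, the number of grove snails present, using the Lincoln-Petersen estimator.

N = 1038

N = (346 × 141) / 47 = 48786 / 47 = 1038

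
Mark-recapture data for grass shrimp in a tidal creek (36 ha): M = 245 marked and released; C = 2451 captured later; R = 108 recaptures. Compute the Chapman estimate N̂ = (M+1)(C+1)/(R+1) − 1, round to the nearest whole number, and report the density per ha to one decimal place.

density ≈ 153.7 grass shrimp per ha

N̂ = 246·2452/109 − 1 = 603192/109 − 1 ≈ 5532.9 → 5533
Density = N̂ / area = 5533 / 36 ≈ 153.69 → 153.7 per ha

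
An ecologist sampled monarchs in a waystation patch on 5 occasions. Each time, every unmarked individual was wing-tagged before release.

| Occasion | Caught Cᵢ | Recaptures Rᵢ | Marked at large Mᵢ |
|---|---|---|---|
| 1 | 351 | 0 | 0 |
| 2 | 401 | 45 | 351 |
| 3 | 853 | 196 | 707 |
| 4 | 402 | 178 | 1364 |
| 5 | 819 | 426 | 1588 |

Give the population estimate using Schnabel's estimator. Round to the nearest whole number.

Σ MᵢCᵢ = 0·351 + 351·401 + 707·853 + 1364·402 + 1588·819 = 0 + 140751 + 603071 + 548328 + 1300572 = 2592722
Σ Rᵢ = 0 + 45 + 196 + 178 + 426 = 845
N̂ = 2592722 / 845 ≈ 3068.3 → 3068

N ≈ 3068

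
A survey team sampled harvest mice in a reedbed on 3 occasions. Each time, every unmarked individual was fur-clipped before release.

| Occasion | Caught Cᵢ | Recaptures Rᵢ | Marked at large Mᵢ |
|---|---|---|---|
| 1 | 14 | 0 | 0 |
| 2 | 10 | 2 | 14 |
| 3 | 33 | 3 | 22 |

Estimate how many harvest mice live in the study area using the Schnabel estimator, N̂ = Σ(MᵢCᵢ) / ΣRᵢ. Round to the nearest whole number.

Σ MᵢCᵢ = 0·14 + 14·10 + 22·33 = 0 + 140 + 726 = 866
Σ Rᵢ = 0 + 2 + 3 = 5
N̂ = 866 / 5 ≈ 173.2 → 173

N ≈ 173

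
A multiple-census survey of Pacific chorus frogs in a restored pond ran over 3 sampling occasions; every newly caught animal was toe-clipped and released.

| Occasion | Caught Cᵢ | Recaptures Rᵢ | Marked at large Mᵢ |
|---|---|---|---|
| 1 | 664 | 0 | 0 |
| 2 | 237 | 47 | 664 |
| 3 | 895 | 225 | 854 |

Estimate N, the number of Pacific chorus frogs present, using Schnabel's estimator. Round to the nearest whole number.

Σ MᵢCᵢ = 0·664 + 664·237 + 854·895 = 0 + 157368 + 764330 = 921698
Σ Rᵢ = 0 + 47 + 225 = 272
N̂ = 921698 / 272 ≈ 3388.6 → 3389

N ≈ 3389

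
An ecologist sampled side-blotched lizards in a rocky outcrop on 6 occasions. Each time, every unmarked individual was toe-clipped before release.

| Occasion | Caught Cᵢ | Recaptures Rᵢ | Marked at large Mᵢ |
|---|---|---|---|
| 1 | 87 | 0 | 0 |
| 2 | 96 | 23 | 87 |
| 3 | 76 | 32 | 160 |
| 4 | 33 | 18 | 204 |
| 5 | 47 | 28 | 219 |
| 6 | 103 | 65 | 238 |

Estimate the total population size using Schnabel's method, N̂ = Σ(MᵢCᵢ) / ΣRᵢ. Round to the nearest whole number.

Σ MᵢCᵢ = 0·87 + 87·96 + 160·76 + 204·33 + 219·47 + 238·103 = 0 + 8352 + 12160 + 6732 + 10293 + 24514 = 62051
Σ Rᵢ = 0 + 23 + 32 + 18 + 28 + 65 = 166
N̂ = 62051 / 166 ≈ 373.8 → 374

N ≈ 374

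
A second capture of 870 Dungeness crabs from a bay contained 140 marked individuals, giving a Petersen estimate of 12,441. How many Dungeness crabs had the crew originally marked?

M = 2002

From N = M·C/R: M = N·R / C = 12441·140 / 870 = 1741740 / 870 = 2002.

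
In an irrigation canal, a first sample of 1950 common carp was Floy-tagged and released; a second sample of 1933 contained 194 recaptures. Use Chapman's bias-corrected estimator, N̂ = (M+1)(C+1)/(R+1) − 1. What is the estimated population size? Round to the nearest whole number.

N̂ = (1950+1)(1933+1)/(194+1) − 1 = 1951·1934/195 − 1
= 3773234/195 − 1 ≈ 19349.9 − 1 ≈ 19348.9 → 19349

N ≈ 19,349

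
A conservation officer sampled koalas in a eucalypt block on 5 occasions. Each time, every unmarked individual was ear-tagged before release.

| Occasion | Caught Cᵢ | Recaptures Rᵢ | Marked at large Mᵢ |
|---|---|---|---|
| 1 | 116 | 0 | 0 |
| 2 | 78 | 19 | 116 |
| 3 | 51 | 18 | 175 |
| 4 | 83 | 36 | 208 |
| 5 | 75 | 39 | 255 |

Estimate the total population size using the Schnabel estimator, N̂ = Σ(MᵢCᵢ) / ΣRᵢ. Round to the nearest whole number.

N ≈ 485

Σ MᵢCᵢ = 0·116 + 116·78 + 175·51 + 208·83 + 255·75 = 0 + 9048 + 8925 + 17264 + 19125 = 54362
Σ Rᵢ = 0 + 19 + 18 + 36 + 39 = 112
N̂ = 54362 / 112 ≈ 485.4 → 485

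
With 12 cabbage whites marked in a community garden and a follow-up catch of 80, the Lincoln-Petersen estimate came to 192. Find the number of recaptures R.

R = 5

From N = M·C/R: R = M·C / N = 12·80 / 192 = 960 / 192 = 5.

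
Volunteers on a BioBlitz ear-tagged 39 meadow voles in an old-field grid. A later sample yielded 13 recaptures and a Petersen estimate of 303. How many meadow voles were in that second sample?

C = 101

From N = M·C/R: C = N·R / M = 303·13 / 39 = 3939 / 39 = 101.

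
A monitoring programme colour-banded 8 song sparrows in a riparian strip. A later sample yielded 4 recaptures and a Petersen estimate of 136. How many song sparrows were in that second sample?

From N = M·C/R: C = N·R / M = 136·4 / 8 = 544 / 8 = 68.

C = 68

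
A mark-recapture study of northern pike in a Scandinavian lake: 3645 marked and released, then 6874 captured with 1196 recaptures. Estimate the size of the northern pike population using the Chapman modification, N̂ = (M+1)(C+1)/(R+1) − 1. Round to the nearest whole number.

N ≈ 20,940

N̂ = (3645+1)(6874+1)/(1196+1) − 1 = 3646·6875/1197 − 1
= 25066250/1197 − 1 ≈ 20940.9 − 1 ≈ 20939.9 → 20940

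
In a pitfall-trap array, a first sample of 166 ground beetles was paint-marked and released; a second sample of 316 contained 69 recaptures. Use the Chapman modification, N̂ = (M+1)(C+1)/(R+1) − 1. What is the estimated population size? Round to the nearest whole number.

N̂ = (166+1)(316+1)/(69+1) − 1 = 167·317/70 − 1
= 52939/70 − 1 ≈ 756.3 − 1 ≈ 755.3 → 755

N ≈ 755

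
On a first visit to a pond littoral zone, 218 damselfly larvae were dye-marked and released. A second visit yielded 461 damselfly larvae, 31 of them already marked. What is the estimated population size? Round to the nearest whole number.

If marked individuals mix randomly, R/C ≈ M/N, giving N ≈ M·C/R.
N = (218 × 461) / 31 = 100498 / 31 ≈ 3241.9 → 3242

N ≈ 3242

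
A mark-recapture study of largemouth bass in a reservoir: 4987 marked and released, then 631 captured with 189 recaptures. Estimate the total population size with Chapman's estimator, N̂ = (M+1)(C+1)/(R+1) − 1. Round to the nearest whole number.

N̂ = (4987+1)(631+1)/(189+1) − 1 = 4988·632/190 − 1
= 3152416/190 − 1 ≈ 16591.7 − 1 ≈ 16590.7 → 16591

N ≈ 16,591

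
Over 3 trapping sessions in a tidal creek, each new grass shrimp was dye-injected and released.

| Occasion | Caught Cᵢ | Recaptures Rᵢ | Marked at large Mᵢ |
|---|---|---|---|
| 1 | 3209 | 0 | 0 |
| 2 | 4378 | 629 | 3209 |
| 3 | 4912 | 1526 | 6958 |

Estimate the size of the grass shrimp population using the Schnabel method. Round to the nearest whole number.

N ≈ 22,379

Σ MᵢCᵢ = 0·3209 + 3209·4378 + 6958·4912 = 0 + 14049002 + 34177696 = 48226698
Σ Rᵢ = 0 + 629 + 1526 = 2155
N̂ = 48226698 / 2155 ≈ 22379.0 → 22379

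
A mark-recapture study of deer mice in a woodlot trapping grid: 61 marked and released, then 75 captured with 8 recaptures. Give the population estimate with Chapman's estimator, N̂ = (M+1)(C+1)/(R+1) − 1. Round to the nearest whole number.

N ≈ 523

N̂ = (61+1)(75+1)/(8+1) − 1 = 62·76/9 − 1
= 4712/9 − 1 ≈ 523.6 − 1 ≈ 522.6 → 523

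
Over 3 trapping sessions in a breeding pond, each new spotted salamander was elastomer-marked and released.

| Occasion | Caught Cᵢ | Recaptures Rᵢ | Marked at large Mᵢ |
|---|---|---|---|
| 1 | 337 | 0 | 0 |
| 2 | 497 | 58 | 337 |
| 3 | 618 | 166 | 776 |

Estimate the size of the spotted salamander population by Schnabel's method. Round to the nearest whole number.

N ≈ 2889

Σ MᵢCᵢ = 0·337 + 337·497 + 776·618 = 0 + 167489 + 479568 = 647057
Σ Rᵢ = 0 + 58 + 166 = 224
N̂ = 647057 / 224 ≈ 2888.6 → 2889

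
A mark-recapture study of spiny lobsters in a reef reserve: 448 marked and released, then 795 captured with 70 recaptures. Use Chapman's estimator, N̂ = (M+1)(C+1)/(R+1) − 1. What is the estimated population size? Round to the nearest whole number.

N ≈ 5033

N̂ = (448+1)(795+1)/(70+1) − 1 = 449·796/71 − 1
= 357404/71 − 1 ≈ 5033.9 − 1 ≈ 5032.9 → 5033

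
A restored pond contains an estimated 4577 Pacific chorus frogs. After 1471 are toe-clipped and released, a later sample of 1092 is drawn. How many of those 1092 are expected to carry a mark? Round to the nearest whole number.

The marked fraction of the population is 1471/4577, so in a sample of 1092 expect C·(M/N) marked.
E[R] = 1471 × 1092 / 4577 = 1606332 / 4577 ≈ 351.0 → 351

expected recaptures ≈ 351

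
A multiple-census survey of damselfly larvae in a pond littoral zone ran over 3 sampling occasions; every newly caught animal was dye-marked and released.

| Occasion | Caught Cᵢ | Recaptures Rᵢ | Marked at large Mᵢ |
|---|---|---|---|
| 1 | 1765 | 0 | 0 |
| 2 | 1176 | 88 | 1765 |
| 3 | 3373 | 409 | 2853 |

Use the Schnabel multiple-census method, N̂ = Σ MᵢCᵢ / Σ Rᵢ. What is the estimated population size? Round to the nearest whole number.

N ≈ 23,539

Σ MᵢCᵢ = 0·1765 + 1765·1176 + 2853·3373 = 0 + 2075640 + 9623169 = 11698809
Σ Rᵢ = 0 + 88 + 409 = 497
N̂ = 11698809 / 497 ≈ 23538.9 → 23539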